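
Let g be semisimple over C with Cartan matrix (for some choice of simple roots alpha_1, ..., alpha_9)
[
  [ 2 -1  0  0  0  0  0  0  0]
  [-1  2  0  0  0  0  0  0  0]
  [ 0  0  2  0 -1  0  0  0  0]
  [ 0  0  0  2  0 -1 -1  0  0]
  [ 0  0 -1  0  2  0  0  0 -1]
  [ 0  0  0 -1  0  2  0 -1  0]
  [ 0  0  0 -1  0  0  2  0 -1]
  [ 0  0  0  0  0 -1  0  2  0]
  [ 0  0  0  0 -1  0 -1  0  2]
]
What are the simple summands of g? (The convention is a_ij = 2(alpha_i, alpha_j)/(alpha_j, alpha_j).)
type A_2 ⊕ type A_7

The diagram associated to this matrix has two connected components: the simple roots {alpha_1, alpha_2} form a chain of 2 nodes with single edges (A_2), and {alpha_3, alpha_4, alpha_5, alpha_6, alpha_7, alpha_8, alpha_9} form a chain of 7 nodes with single edges (A_7). A semisimple Lie algebra decomposes uniquely as the direct sum of simple ideals, one per connected component of its Dynkin diagram, so g ≅ A_2 ⊕ A_7 (dimension 8 + 63 = 71).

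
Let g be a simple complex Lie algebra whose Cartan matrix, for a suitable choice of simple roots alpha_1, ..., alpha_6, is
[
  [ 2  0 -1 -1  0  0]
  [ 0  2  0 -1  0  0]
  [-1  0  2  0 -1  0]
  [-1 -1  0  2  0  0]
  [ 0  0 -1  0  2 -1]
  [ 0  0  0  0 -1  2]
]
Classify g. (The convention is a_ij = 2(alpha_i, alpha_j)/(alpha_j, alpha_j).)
A6

The matrix has rank 6 with 2's on the diagonal. Reading the off-diagonal entries as Dynkin edges (a single edge where a_ij = a_ji = -1; a double or triple edge where a_ij * a_ji = 2 or 3), the diagram is a chain of 6 nodes with single edges (A_6). One simple-root ordering that puts it in standard form is (alpha_6, alpha_5, alpha_3, alpha_1, alpha_4, alpha_2). So the algebra is type A_6, i.e. sl(7).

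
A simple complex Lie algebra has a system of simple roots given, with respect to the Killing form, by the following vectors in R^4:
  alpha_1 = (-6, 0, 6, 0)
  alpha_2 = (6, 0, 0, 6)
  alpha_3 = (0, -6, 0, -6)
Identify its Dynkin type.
Compute the Cartan integers a_ij = 2(alpha_i, alpha_j)/(alpha_j, alpha_j); the resulting 3x3 Cartan matrix is
[[2, -1, 0], [-1, 2, -1], [0, -1, 2]].
All simple roots have the same length, so the diagram is simply laced. The associated Dynkin diagram is a chain of 3 nodes with single edges (A_3), so the type is A_3 (the algebra sl(4)).

A_3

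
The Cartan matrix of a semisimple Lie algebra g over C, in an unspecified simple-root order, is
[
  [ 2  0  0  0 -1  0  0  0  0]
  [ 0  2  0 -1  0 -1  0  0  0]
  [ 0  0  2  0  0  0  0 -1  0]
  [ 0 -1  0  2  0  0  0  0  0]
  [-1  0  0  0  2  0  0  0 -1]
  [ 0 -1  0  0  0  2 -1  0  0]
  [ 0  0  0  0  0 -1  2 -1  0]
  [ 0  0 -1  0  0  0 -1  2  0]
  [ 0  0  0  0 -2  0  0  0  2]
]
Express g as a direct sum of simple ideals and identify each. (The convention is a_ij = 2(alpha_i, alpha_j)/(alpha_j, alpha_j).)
A_6 (sl(7)) + C_3 (sp(6))

The diagram associated to this matrix has two connected components: the simple roots {alpha_2, alpha_3, alpha_4, alpha_6, alpha_7, alpha_8} form a chain of 6 nodes with single edges (A_6), and {alpha_1, alpha_5, alpha_9} form a chain of 3 nodes with a double edge at one end; the terminal node there is the unique long simple root (C_3). A semisimple Lie algebra decomposes uniquely as the direct sum of simple ideals, one per connected component of its Dynkin diagram, so g ≅ A_6 ⊕ C_3 (dimension 48 + 21 = 69).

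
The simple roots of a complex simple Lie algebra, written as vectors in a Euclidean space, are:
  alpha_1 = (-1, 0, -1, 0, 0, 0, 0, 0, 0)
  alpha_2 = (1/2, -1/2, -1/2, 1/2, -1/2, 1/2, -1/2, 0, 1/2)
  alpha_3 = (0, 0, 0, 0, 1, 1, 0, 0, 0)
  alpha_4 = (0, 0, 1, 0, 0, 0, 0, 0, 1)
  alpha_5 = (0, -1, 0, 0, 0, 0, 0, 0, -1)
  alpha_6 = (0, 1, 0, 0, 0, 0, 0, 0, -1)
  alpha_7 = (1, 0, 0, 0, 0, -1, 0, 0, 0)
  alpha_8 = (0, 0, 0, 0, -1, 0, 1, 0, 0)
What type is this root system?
E_8

Compute the Cartan integers a_ij = 2(alpha_i, alpha_j)/(alpha_j, alpha_j); the resulting 8x8 Cartan matrix is
[[2, 0, 0, -1, 0, 0, -1, 0], [0, 2, 0, 0, 0, -1, 0, 0], [0, 0, 2, 0, 0, 0, -1, -1], [-1, 0, 0, 2, -1, -1, 0, 0], [0, 0, 0, -1, 2, 0, 0, 0], [0, -1, 0, -1, 0, 2, 0, 0], [-1, 0, -1, 0, 0, 0, 2, 0], [0, 0, -1, 0, 0, 0, 0, 2]].
All simple roots have the same length, so the diagram is simply laced. The associated Dynkin diagram is a chain of 7 nodes with one extra node attached to the third node from one end (E_8), so the type is E_8.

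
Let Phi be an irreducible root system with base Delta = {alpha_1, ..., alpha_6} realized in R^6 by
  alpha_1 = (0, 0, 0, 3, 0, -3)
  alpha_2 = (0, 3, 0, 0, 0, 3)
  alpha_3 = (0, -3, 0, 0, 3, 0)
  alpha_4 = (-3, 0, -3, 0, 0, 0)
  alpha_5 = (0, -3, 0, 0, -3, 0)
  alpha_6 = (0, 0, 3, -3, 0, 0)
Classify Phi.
D_6 (so(12))

Compute the Cartan integers a_ij = 2(alpha_i, alpha_j)/(alpha_j, alpha_j); the resulting 6x6 Cartan matrix is
[[2, -1, 0, 0, 0, -1], [-1, 2, -1, 0, -1, 0], [0, -1, 2, 0, 0, 0], [0, 0, 0, 2, 0, -1], [0, -1, 0, 0, 2, 0], [-1, 0, 0, -1, 0, 2]].
All simple roots have the same length, so the diagram is simply laced. The associated Dynkin diagram is a chain of 4 nodes with a fork of two nodes at one end (D_6), so the type is D_6 (the algebra so(12)).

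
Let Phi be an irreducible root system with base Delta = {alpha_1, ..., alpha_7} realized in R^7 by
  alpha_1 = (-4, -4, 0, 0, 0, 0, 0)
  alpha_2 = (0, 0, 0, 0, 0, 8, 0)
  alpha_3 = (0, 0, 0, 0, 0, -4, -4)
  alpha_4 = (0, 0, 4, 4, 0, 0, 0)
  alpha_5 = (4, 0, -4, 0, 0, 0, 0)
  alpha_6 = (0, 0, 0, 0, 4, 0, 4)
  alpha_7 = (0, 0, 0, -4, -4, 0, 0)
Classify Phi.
Compute the Cartan integers a_ij = 2(alpha_i, alpha_j)/(alpha_j, alpha_j); the resulting 7x7 Cartan matrix is
[[2, 0, 0, 0, -1, 0, 0], [0, 2, -2, 0, 0, 0, 0], [0, -1, 2, 0, 0, -1, 0], [0, 0, 0, 2, -1, 0, -1], [-1, 0, 0, -1, 2, 0, 0], [0, 0, -1, 0, 0, 2, -1], [0, 0, 0, -1, 0, -1, 2]].
The roots have two lengths (squared-length ratio 2:1); the short ones are alpha_{1,3,4,5,6,7}. The associated Dynkin diagram is a chain of 7 nodes with a double edge at one end; the terminal node there is the unique long simple root (C_7), so the type is C_7 (the algebra sp(14)).

C7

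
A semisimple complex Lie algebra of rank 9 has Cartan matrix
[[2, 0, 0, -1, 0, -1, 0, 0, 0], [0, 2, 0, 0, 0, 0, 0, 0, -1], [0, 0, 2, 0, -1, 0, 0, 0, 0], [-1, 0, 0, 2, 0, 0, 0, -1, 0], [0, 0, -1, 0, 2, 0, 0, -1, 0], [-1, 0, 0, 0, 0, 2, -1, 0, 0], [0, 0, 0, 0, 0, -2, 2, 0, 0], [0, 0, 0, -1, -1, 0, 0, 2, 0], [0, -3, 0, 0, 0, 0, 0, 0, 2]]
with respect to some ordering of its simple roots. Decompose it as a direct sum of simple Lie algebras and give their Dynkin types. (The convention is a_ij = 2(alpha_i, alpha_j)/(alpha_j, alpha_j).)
The diagram associated to this matrix has two connected components: the simple roots {alpha_1, alpha_3, alpha_4, alpha_5, alpha_6, alpha_7, alpha_8} form a chain of 7 nodes with a double edge at one end; the terminal node there is the unique long simple root (C_7), and {alpha_2, alpha_9} form two nodes joined by a triple edge (G_2). A semisimple Lie algebra decomposes uniquely as the direct sum of simple ideals, one per connected component of its Dynkin diagram, so g ≅ C_7 ⊕ G_2 (dimension 105 + 14 = 119).

type C_7 ⊕ type G_2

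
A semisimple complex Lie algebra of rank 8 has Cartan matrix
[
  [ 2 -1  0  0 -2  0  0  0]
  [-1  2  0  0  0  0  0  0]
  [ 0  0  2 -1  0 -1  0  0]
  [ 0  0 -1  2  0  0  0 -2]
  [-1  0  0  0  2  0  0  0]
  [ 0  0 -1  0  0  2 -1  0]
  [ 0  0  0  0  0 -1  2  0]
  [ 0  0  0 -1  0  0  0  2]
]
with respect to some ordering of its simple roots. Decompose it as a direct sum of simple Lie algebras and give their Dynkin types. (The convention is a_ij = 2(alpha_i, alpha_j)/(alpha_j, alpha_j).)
The diagram associated to this matrix has two connected components: the simple roots {alpha_1, alpha_2, alpha_5} form a chain of 3 nodes with a double edge at one end; the terminal node there is the unique short simple root (B_3), and {alpha_3, alpha_4, alpha_6, alpha_7, alpha_8} form a chain of 5 nodes with a double edge at one end; the terminal node there is the unique short simple root (B_5). A semisimple Lie algebra decomposes uniquely as the direct sum of simple ideals, one per connected component of its Dynkin diagram, so g ≅ B_3 ⊕ B_5 (dimension 21 + 55 = 76).

B3 ⊕ B5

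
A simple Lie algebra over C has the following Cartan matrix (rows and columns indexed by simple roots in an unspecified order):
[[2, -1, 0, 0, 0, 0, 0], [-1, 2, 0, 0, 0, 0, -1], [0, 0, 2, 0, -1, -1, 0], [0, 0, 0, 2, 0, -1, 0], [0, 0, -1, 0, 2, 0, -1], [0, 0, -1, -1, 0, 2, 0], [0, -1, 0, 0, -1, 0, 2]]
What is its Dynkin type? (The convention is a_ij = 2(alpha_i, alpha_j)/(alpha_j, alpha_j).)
The matrix has rank 7 with 2's on the diagonal. Reading the off-diagonal entries as Dynkin edges (a single edge where a_ij = a_ji = -1; a double or triple edge where a_ij * a_ji = 2 or 3), the diagram is a chain of 7 nodes with single edges (A_7). One simple-root ordering that puts it in standard form is (alpha_4, alpha_6, alpha_3, alpha_5, alpha_7, alpha_2, alpha_1). So the algebra is type A_7, i.e. sl(8).

A_7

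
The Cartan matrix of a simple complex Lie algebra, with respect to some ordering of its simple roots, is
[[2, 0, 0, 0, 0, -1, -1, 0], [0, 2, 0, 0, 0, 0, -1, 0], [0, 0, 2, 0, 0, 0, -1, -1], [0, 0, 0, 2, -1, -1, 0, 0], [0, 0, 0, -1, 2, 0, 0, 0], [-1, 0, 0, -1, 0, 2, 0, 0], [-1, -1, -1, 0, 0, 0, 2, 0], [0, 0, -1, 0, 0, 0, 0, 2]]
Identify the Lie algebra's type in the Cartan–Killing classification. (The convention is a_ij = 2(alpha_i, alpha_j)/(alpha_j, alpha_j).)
The matrix has rank 8 with 2's on the diagonal. Reading the off-diagonal entries as Dynkin edges (a single edge where a_ij = a_ji = -1; a double or triple edge where a_ij * a_ji = 2 or 3), the diagram is a chain of 7 nodes with one extra node attached to the third node from one end (E_8). One simple-root ordering that puts it in standard form is (alpha_8, alpha_2, alpha_3, alpha_7, alpha_1, alpha_6, alpha_4, alpha_5). So the algebra is type E_8.

E8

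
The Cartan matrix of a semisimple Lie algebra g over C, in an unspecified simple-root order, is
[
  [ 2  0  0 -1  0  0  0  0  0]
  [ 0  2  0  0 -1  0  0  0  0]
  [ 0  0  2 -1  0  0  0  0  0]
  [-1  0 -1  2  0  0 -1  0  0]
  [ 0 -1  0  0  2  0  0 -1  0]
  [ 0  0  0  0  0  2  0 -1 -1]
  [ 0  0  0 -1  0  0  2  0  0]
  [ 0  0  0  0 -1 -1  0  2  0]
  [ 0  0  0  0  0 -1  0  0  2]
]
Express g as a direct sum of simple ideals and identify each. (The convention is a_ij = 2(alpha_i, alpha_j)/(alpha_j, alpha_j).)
type A_5 + type D_4

The diagram associated to this matrix has two connected components: the simple roots {alpha_2, alpha_5, alpha_6, alpha_8, alpha_9} form a chain of 5 nodes with single edges (A_5), and {alpha_1, alpha_3, alpha_4, alpha_7} form a chain of 2 nodes with a fork of two nodes at one end (D_4). A semisimple Lie algebra decomposes uniquely as the direct sum of simple ideals, one per connected component of its Dynkin diagram, so g ≅ A_5 ⊕ D_4 (dimension 35 + 28 = 63).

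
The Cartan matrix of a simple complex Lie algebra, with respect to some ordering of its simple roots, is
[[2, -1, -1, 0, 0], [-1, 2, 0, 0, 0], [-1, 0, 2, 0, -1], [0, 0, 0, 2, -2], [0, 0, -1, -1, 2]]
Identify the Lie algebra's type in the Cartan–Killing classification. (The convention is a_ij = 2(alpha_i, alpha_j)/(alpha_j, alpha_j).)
C5

The matrix has rank 5 with 2's on the diagonal. Reading the off-diagonal entries as Dynkin edges (a single edge where a_ij = a_ji = -1; a double or triple edge where a_ij * a_ji = 2 or 3), the diagram is a chain of 5 nodes with a double edge at one end; the terminal node there is the unique long simple root (C_5). One simple-root ordering that puts it in standard form is (alpha_2, alpha_1, alpha_3, alpha_5, alpha_4). So the algebra is type C_5, i.e. sp(10).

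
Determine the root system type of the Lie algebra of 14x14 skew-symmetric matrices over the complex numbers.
This is so(14) with 14 even, which has dimension 14(14-1)/2 = 91 and rank 14/2 = 7. In the classification of classical Lie algebras, the orthogonal algebra so(2n) in an even number of variables has type D_n; here n = 7, so the Dynkin diagram is a chain of 5 nodes with a fork of two nodes at one end (D_7). Hence the type is D_7.

D_7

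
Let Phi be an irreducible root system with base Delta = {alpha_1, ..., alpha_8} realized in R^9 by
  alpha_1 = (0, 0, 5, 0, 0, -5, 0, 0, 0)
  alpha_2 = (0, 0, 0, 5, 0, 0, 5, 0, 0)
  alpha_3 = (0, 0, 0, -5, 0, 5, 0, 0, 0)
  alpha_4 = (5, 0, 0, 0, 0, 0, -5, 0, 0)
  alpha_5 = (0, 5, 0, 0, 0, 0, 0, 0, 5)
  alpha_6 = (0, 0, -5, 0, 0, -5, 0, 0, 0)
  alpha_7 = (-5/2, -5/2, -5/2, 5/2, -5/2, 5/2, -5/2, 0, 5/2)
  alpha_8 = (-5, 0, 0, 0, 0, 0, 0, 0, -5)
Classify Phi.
type E_8

Compute the Cartan integers a_ij = 2(alpha_i, alpha_j)/(alpha_j, alpha_j); the resulting 8x8 Cartan matrix is
[[2, 0, -1, 0, 0, 0, -1, 0], [0, 2, -1, -1, 0, 0, 0, 0], [-1, -1, 2, 0, 0, -1, 0, 0], [0, -1, 0, 2, 0, 0, 0, -1], [0, 0, 0, 0, 2, 0, 0, -1], [0, 0, -1, 0, 0, 2, 0, 0], [-1, 0, 0, 0, 0, 0, 2, 0], [0, 0, 0, -1, -1, 0, 0, 2]].
All simple roots have the same length, so the diagram is simply laced. The associated Dynkin diagram is a chain of 7 nodes with one extra node attached to the third node from one end (E_8), so the type is E_8.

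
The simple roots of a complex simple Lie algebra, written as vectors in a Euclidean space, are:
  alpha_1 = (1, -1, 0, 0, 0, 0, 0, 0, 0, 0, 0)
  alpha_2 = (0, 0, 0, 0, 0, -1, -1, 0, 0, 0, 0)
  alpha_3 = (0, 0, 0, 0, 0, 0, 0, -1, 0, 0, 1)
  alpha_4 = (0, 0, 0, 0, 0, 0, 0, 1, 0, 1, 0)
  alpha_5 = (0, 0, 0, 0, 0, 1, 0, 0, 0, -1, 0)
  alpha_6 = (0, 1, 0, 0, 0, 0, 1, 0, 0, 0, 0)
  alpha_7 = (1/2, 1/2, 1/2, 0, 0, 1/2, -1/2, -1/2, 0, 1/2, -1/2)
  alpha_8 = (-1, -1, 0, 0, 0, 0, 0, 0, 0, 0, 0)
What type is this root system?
E_8

Compute the Cartan integers a_ij = 2(alpha_i, alpha_j)/(alpha_j, alpha_j); the resulting 8x8 Cartan matrix is
[[2, 0, 0, 0, 0, -1, 0, 0], [0, 2, 0, 0, -1, -1, 0, 0], [0, 0, 2, -1, 0, 0, 0, 0], [0, 0, -1, 2, -1, 0, 0, 0], [0, -1, 0, -1, 2, 0, 0, 0], [-1, -1, 0, 0, 0, 2, 0, -1], [0, 0, 0, 0, 0, 0, 2, -1], [0, 0, 0, 0, 0, -1, -1, 2]].
All simple roots have the same length, so the diagram is simply laced. The associated Dynkin diagram is a chain of 7 nodes with one extra node attached to the third node from one end (E_8), so the type is E_8.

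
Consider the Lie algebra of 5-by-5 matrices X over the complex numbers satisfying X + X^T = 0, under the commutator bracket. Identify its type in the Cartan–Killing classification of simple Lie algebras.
This is so(5) with 5 odd, which has dimension 5(5-1)/2 = 10 and rank (5-1)/2 = 2. In the classification of classical Lie algebras, the orthogonal algebra so(2n+1) in an odd number of variables has type B_n; here n = 2, so the Dynkin diagram is a chain of 2 nodes with a double edge at one end; the terminal node there is the unique short simple root (B_2). Hence the type is B_2.

B_2 (so(5))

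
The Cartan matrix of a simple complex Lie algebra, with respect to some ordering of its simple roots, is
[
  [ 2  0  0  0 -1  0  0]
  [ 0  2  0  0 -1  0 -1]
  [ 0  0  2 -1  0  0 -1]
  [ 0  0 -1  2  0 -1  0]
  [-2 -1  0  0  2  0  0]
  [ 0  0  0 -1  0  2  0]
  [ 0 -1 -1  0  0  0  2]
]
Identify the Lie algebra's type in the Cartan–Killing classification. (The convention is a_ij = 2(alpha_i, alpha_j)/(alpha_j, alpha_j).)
B_7

The matrix has rank 7 with 2's on the diagonal. Reading the off-diagonal entries as Dynkin edges (a single edge where a_ij = a_ji = -1; a double or triple edge where a_ij * a_ji = 2 or 3), the diagram is a chain of 7 nodes with a double edge at one end; the terminal node there is the unique short simple root (B_7). One simple-root ordering that puts it in standard form is (alpha_6, alpha_4, alpha_3, alpha_7, alpha_2, alpha_5, alpha_1). So the algebra is type B_7, i.e. so(15).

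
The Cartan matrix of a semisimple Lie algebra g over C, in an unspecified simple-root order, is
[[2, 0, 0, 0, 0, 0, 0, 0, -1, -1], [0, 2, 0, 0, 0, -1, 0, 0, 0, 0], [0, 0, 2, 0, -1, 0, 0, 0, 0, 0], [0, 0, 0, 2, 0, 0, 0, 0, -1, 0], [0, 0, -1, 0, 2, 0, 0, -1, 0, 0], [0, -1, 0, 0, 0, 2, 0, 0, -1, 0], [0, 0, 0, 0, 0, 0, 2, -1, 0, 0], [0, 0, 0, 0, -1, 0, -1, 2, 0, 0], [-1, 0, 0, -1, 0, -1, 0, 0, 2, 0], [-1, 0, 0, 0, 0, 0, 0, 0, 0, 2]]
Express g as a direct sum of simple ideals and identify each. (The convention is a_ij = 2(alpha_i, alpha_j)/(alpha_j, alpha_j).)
The diagram associated to this matrix has two connected components: the simple roots {alpha_3, alpha_5, alpha_7, alpha_8} form a chain of 4 nodes with single edges (A_4), and {alpha_1, alpha_2, alpha_4, alpha_6, alpha_9, alpha_10} form a chain of 5 nodes with one extra node attached to the third node from one end (E_6). A semisimple Lie algebra decomposes uniquely as the direct sum of simple ideals, one per connected component of its Dynkin diagram, so g ≅ A_4 ⊕ E_6 (dimension 24 + 78 = 102).

type A_4 ⊕ type E_6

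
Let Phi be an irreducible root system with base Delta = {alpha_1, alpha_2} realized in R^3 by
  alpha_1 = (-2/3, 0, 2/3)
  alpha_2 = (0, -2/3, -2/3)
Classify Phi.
Compute the Cartan integers a_ij = 2(alpha_i, alpha_j)/(alpha_j, alpha_j); the resulting 2x2 Cartan matrix is
[[2, -1], [-1, 2]].
All simple roots have the same length, so the diagram is simply laced. The associated Dynkin diagram is a chain of 2 nodes with single edges (A_2), so the type is A_2 (the algebra sl(3)).

A2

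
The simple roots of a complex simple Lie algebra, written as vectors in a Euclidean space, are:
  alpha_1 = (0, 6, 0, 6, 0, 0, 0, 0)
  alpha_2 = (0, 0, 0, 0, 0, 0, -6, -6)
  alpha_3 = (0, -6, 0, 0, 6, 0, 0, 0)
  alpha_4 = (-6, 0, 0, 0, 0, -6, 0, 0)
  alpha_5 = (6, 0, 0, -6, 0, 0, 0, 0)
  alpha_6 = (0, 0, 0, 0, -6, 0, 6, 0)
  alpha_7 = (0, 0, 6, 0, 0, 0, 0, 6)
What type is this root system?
Compute the Cartan integers a_ij = 2(alpha_i, alpha_j)/(alpha_j, alpha_j); the resulting 7x7 Cartan matrix is
[[2, 0, -1, 0, -1, 0, 0], [0, 2, 0, 0, 0, -1, -1], [-1, 0, 2, 0, 0, -1, 0], [0, 0, 0, 2, -1, 0, 0], [-1, 0, 0, -1, 2, 0, 0], [0, -1, -1, 0, 0, 2, 0], [0, -1, 0, 0, 0, 0, 2]].
All simple roots have the same length, so the diagram is simply laced. The associated Dynkin diagram is a chain of 7 nodes with single edges (A_7), so the type is A_7 (the algebra sl(8)).

A_7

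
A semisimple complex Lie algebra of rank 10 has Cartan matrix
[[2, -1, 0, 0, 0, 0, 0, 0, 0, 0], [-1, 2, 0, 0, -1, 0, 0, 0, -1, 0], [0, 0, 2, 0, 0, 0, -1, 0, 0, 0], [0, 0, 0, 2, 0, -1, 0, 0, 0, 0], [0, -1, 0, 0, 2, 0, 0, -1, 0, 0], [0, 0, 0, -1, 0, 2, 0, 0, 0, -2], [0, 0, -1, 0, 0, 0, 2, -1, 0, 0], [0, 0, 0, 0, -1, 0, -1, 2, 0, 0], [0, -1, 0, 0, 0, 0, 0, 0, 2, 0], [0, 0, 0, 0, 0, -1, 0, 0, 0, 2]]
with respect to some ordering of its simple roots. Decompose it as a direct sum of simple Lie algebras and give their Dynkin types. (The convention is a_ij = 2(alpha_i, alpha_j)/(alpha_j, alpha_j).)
The diagram associated to this matrix has two connected components: the simple roots {alpha_4, alpha_6, alpha_10} form a chain of 3 nodes with a double edge at one end; the terminal node there is the unique short simple root (B_3), and {alpha_1, alpha_2, alpha_3, alpha_5, alpha_7, alpha_8, alpha_9} form a chain of 5 nodes with a fork of two nodes at one end (D_7). A semisimple Lie algebra decomposes uniquely as the direct sum of simple ideals, one per connected component of its Dynkin diagram, so g ≅ B_3 ⊕ D_7 (dimension 21 + 91 = 112).

type B_3 + type D_7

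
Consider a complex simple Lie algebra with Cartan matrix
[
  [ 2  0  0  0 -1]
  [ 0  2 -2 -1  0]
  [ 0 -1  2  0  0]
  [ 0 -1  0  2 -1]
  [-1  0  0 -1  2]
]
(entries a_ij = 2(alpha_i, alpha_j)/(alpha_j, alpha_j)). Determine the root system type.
The matrix has rank 5 with 2's on the diagonal. Reading the off-diagonal entries as Dynkin edges (a single edge where a_ij = a_ji = -1; a double or triple edge where a_ij * a_ji = 2 or 3), the diagram is a chain of 5 nodes with a double edge at one end; the terminal node there is the unique short simple root (B_5). One simple-root ordering that puts it in standard form is (alpha_1, alpha_5, alpha_4, alpha_2, alpha_3). So the algebra is type B_5, i.e. so(11).

B5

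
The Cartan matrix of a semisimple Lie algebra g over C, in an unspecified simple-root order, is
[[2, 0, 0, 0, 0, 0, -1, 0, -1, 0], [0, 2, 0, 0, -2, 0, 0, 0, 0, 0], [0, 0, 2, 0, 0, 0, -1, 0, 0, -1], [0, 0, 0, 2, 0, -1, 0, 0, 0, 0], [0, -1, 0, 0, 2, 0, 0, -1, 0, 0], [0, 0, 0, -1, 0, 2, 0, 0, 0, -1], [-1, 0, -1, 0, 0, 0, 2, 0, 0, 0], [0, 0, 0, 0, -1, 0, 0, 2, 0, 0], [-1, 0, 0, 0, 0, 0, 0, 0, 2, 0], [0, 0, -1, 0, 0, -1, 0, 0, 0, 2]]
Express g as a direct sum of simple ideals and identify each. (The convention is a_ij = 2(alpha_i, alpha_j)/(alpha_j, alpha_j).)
The diagram associated to this matrix has two connected components: the simple roots {alpha_1, alpha_3, alpha_4, alpha_6, alpha_7, alpha_9, alpha_10} form a chain of 7 nodes with single edges (A_7), and {alpha_2, alpha_5, alpha_8} form a chain of 3 nodes with a double edge at one end; the terminal node there is the unique long simple root (C_3). A semisimple Lie algebra decomposes uniquely as the direct sum of simple ideals, one per connected component of its Dynkin diagram, so g ≅ A_7 ⊕ C_3 (dimension 63 + 21 = 84).

A7 + C3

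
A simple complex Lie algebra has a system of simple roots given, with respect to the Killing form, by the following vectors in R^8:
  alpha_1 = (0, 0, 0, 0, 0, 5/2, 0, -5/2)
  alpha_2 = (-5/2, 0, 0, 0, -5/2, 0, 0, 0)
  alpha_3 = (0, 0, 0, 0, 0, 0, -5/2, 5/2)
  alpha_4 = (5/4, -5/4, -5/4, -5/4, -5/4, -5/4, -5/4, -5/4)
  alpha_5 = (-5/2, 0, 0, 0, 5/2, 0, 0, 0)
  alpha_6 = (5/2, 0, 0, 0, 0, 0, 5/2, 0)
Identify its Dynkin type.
Compute the Cartan integers a_ij = 2(alpha_i, alpha_j)/(alpha_j, alpha_j); the resulting 6x6 Cartan matrix is
[[2, 0, -1, 0, 0, 0], [0, 2, 0, 0, 0, -1], [-1, 0, 2, 0, 0, -1], [0, 0, 0, 2, -1, 0], [0, 0, 0, -1, 2, -1], [0, -1, -1, 0, -1, 2]].
All simple roots have the same length, so the diagram is simply laced. The associated Dynkin diagram is a chain of 5 nodes with one extra node attached to the third node from one end (E_6), so the type is E_6.

E6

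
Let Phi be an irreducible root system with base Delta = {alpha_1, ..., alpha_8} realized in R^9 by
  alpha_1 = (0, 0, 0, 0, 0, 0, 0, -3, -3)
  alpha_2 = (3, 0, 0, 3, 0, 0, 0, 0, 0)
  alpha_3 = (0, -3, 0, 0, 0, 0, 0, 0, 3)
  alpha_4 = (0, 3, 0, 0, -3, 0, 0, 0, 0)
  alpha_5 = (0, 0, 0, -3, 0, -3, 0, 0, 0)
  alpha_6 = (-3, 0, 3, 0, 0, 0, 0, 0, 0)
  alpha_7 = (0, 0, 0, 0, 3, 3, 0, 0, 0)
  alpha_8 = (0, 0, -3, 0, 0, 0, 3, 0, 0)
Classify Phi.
A8

Compute the Cartan integers a_ij = 2(alpha_i, alpha_j)/(alpha_j, alpha_j); the resulting 8x8 Cartan matrix is
[[2, 0, -1, 0, 0, 0, 0, 0], [0, 2, 0, 0, -1, -1, 0, 0], [-1, 0, 2, -1, 0, 0, 0, 0], [0, 0, -1, 2, 0, 0, -1, 0], [0, -1, 0, 0, 2, 0, -1, 0], [0, -1, 0, 0, 0, 2, 0, -1], [0, 0, 0, -1, -1, 0, 2, 0], [0, 0, 0, 0, 0, -1, 0, 2]].
All simple roots have the same length, so the diagram is simply laced. The associated Dynkin diagram is a chain of 8 nodes with single edges (A_8), so the type is A_8 (the algebra sl(9)).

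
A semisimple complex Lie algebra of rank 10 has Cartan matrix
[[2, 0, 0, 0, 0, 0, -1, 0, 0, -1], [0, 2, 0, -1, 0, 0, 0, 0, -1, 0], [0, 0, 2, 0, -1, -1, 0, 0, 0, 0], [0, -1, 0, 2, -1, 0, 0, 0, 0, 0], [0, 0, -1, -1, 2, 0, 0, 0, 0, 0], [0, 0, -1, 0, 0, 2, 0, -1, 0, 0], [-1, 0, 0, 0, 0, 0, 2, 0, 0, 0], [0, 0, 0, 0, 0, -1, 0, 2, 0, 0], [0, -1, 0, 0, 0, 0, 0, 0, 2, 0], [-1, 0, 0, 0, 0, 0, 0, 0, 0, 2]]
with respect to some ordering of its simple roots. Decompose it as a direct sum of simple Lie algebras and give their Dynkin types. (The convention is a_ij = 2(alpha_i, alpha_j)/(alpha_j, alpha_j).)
A_3 ⊕ A_7

The diagram associated to this matrix has two connected components: the simple roots {alpha_1, alpha_7, alpha_10} form a chain of 3 nodes with single edges (A_3), and {alpha_2, alpha_3, alpha_4, alpha_5, alpha_6, alpha_8, alpha_9} form a chain of 7 nodes with single edges (A_7). A semisimple Lie algebra decomposes uniquely as the direct sum of simple ideals, one per connected component of its Dynkin diagram, so g ≅ A_3 ⊕ A_7 (dimension 15 + 63 = 78).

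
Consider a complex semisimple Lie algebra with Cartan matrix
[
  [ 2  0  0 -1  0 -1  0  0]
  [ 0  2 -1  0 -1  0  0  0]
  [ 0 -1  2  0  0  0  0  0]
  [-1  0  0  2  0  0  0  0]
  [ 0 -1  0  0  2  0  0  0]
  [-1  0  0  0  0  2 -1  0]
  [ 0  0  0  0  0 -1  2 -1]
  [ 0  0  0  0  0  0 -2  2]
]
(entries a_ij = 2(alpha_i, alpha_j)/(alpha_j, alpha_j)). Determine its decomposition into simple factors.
The diagram associated to this matrix has two connected components: the simple roots {alpha_2, alpha_3, alpha_5} form a chain of 3 nodes with single edges (A_3), and {alpha_1, alpha_4, alpha_6, alpha_7, alpha_8} form a chain of 5 nodes with a double edge at one end; the terminal node there is the unique long simple root (C_5). A semisimple Lie algebra decomposes uniquely as the direct sum of simple ideals, one per connected component of its Dynkin diagram, so g ≅ A_3 ⊕ C_5 (dimension 15 + 55 = 70).

type A_3 ⊕ type C_5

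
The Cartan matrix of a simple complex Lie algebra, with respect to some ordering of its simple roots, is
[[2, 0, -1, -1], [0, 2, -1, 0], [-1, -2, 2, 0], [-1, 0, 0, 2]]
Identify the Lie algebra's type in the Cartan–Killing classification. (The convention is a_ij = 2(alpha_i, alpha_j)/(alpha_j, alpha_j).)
type B_4

The matrix has rank 4 with 2's on the diagonal. Reading the off-diagonal entries as Dynkin edges (a single edge where a_ij = a_ji = -1; a double or triple edge where a_ij * a_ji = 2 or 3), the diagram is a chain of 4 nodes with a double edge at one end; the terminal node there is the unique short simple root (B_4). One simple-root ordering that puts it in standard form is (alpha_4, alpha_1, alpha_3, alpha_2). So the algebra is type B_4, i.e. so(9).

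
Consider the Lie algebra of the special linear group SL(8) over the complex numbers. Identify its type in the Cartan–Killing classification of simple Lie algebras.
A_7 (sl(8))

This is sl(8), which has dimension 8^2 - 1 = 63 and rank 8 - 1 = 7 (a Cartan subalgebra is the diagonal traceless matrices). In the classification of classical Lie algebras, the special linear algebra sl(n+1) has type A_n; here n = 7, so the Dynkin diagram is a chain of 7 nodes with single edges (A_7). Hence the type is A_7.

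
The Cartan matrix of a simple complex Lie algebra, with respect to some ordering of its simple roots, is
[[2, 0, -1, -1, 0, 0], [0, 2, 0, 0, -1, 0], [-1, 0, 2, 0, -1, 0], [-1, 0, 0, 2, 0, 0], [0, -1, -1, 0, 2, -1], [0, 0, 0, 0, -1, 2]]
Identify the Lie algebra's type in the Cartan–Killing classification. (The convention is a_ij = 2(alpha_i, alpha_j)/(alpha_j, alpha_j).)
The matrix has rank 6 with 2's on the diagonal. Reading the off-diagonal entries as Dynkin edges (a single edge where a_ij = a_ji = -1; a double or triple edge where a_ij * a_ji = 2 or 3), the diagram is a chain of 4 nodes with a fork of two nodes at one end (D_6). One simple-root ordering that puts it in standard form is (alpha_4, alpha_1, alpha_3, alpha_5, alpha_6, alpha_2). So the algebra is type D_6, i.e. so(12).

D_6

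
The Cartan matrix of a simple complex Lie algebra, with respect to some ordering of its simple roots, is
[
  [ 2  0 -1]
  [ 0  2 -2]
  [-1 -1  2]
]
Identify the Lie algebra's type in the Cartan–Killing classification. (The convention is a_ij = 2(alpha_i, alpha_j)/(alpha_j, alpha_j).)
The matrix has rank 3 with 2's on the diagonal. Reading the off-diagonal entries as Dynkin edges (a single edge where a_ij = a_ji = -1; a double or triple edge where a_ij * a_ji = 2 or 3), the diagram is a chain of 3 nodes with a double edge at one end; the terminal node there is the unique long simple root (C_3). One simple-root ordering that puts it in standard form is (alpha_1, alpha_3, alpha_2). So the algebra is type C_3, i.e. sp(6).

C3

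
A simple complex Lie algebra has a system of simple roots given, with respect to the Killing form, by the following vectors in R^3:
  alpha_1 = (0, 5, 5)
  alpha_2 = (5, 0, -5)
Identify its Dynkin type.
A_2

Compute the Cartan integers a_ij = 2(alpha_i, alpha_j)/(alpha_j, alpha_j); the resulting 2x2 Cartan matrix is
[[2, -1], [-1, 2]].
All simple roots have the same length, so the diagram is simply laced. The associated Dynkin diagram is a chain of 2 nodes with single edges (A_2), so the type is A_2 (the algebra sl(3)).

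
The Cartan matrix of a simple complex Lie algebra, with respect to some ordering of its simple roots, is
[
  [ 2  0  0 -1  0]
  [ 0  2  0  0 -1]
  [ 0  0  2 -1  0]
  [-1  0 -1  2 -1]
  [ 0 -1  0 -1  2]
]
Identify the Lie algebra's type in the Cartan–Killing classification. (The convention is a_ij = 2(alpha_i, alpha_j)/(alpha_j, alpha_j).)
D_5

The matrix has rank 5 with 2's on the diagonal. Reading the off-diagonal entries as Dynkin edges (a single edge where a_ij = a_ji = -1; a double or triple edge where a_ij * a_ji = 2 or 3), the diagram is a chain of 3 nodes with a fork of two nodes at one end (D_5). One simple-root ordering that puts it in standard form is (alpha_2, alpha_5, alpha_4, alpha_1, alpha_3). So the algebra is type D_5, i.e. so(10).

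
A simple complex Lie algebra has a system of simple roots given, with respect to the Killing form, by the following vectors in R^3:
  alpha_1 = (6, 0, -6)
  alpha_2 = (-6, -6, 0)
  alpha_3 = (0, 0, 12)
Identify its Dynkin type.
C_3 (sp(6))

Compute the Cartan integers a_ij = 2(alpha_i, alpha_j)/(alpha_j, alpha_j); the resulting 3x3 Cartan matrix is
[[2, -1, -1], [-1, 2, 0], [-2, 0, 2]].
The roots have two lengths (squared-length ratio 2:1); the short ones are alpha_{1,2}. The associated Dynkin diagram is a chain of 3 nodes with a double edge at one end; the terminal node there is the unique long simple root (C_3), so the type is C_3 (the algebra sp(6)).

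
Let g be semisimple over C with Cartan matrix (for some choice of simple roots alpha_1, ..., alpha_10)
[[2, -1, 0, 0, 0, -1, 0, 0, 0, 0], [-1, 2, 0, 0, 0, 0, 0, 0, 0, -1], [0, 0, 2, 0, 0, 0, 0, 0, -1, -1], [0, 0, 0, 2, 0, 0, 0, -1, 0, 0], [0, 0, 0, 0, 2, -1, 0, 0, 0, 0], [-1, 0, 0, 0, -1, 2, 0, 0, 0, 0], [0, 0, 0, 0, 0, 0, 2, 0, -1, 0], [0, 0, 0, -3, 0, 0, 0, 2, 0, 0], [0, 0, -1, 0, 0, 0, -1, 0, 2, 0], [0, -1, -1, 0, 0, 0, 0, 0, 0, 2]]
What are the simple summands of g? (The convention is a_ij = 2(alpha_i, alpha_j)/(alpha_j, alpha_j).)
A_8 (sl(9)) + G_2

The diagram associated to this matrix has two connected components: the simple roots {alpha_1, alpha_2, alpha_3, alpha_5, alpha_6, alpha_7, alpha_9, alpha_10} form a chain of 8 nodes with single edges (A_8), and {alpha_4, alpha_8} form two nodes joined by a triple edge (G_2). A semisimple Lie algebra decomposes uniquely as the direct sum of simple ideals, one per connected component of its Dynkin diagram, so g ≅ A_8 ⊕ G_2 (dimension 80 + 14 = 94).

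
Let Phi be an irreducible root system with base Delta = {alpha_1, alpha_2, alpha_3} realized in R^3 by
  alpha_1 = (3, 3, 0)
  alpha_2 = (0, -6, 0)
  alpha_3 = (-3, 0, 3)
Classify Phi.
Compute the Cartan integers a_ij = 2(alpha_i, alpha_j)/(alpha_j, alpha_j); the resulting 3x3 Cartan matrix is
[[2, -1, -1], [-2, 2, 0], [-1, 0, 2]].
The roots have two lengths (squared-length ratio 2:1); the short ones are alpha_{1,3}. The associated Dynkin diagram is a chain of 3 nodes with a double edge at one end; the terminal node there is the unique long simple root (C_3), so the type is C_3 (the algebra sp(6)).

C_3 (sp(6))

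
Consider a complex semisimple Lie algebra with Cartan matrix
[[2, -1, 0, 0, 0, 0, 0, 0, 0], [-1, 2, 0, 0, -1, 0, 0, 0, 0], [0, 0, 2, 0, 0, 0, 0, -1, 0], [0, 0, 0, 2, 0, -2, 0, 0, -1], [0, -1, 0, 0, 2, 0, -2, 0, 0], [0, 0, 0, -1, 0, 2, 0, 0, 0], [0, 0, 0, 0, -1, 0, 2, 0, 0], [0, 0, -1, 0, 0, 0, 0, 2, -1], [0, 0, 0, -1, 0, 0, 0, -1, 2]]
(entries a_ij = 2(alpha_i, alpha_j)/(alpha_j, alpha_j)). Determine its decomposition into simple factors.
The diagram associated to this matrix has two connected components: the simple roots {alpha_1, alpha_2, alpha_5, alpha_7} form a chain of 4 nodes with a double edge at one end; the terminal node there is the unique short simple root (B_4), and {alpha_3, alpha_4, alpha_6, alpha_8, alpha_9} form a chain of 5 nodes with a double edge at one end; the terminal node there is the unique short simple root (B_5). A semisimple Lie algebra decomposes uniquely as the direct sum of simple ideals, one per connected component of its Dynkin diagram, so g ≅ B_4 ⊕ B_5 (dimension 36 + 55 = 91).

B4 ⊕ B5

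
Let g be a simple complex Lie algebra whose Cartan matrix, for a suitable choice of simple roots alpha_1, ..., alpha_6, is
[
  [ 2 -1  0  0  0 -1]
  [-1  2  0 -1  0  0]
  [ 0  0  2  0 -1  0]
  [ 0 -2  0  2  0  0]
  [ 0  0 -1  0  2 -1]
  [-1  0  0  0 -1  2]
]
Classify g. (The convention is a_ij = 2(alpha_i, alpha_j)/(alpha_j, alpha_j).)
The matrix has rank 6 with 2's on the diagonal. Reading the off-diagonal entries as Dynkin edges (a single edge where a_ij = a_ji = -1; a double or triple edge where a_ij * a_ji = 2 or 3), the diagram is a chain of 6 nodes with a double edge at one end; the terminal node there is the unique long simple root (C_6). One simple-root ordering that puts it in standard form is (alpha_3, alpha_5, alpha_6, alpha_1, alpha_2, alpha_4). So the algebra is type C_6, i.e. sp(12).

C_6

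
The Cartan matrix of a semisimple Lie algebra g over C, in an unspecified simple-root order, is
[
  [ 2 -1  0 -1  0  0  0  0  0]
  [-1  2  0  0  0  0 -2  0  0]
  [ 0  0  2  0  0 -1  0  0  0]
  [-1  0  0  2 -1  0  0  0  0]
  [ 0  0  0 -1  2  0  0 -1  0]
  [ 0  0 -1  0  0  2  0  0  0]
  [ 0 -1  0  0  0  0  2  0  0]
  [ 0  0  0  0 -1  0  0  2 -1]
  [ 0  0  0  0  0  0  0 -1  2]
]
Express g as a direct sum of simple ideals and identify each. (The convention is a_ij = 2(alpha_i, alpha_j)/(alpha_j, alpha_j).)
type A_2 + type B_7

The diagram associated to this matrix has two connected components: the simple roots {alpha_3, alpha_6} form a chain of 2 nodes with single edges (A_2), and {alpha_1, alpha_2, alpha_4, alpha_5, alpha_7, alpha_8, alpha_9} form a chain of 7 nodes with a double edge at one end; the terminal node there is the unique short simple root (B_7). A semisimple Lie algebra decomposes uniquely as the direct sum of simple ideals, one per connected component of its Dynkin diagram, so g ≅ A_2 ⊕ B_7 (dimension 8 + 105 = 113).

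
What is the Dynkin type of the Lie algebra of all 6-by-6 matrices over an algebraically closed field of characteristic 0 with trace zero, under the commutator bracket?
This is sl(6), which has dimension 6^2 - 1 = 35 and rank 6 - 1 = 5 (a Cartan subalgebra is the diagonal traceless matrices). In the classification of classical Lie algebras, the special linear algebra sl(n+1) has type A_n; here n = 5, so the Dynkin diagram is a chain of 5 nodes with single edges (A_5). Hence the type is A_5.

A_5 (sl(6))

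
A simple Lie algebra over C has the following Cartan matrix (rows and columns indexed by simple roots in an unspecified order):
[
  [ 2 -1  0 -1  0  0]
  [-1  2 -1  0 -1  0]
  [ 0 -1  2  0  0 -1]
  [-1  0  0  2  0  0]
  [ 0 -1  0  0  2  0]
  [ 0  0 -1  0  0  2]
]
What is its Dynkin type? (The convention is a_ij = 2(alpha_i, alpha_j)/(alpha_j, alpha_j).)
The matrix has rank 6 with 2's on the diagonal. Reading the off-diagonal entries as Dynkin edges (a single edge where a_ij = a_ji = -1; a double or triple edge where a_ij * a_ji = 2 or 3), the diagram is a chain of 5 nodes with one extra node attached to the third node from one end (E_6). One simple-root ordering that puts it in standard form is (alpha_6, alpha_5, alpha_3, alpha_2, alpha_1, alpha_4). So the algebra is type E_6.

E6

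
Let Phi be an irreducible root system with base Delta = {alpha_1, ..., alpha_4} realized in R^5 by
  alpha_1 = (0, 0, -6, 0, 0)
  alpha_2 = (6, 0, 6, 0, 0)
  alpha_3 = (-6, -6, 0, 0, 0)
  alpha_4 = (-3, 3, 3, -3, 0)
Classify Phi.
Compute the Cartan integers a_ij = 2(alpha_i, alpha_j)/(alpha_j, alpha_j); the resulting 4x4 Cartan matrix is
[[2, -1, 0, -1], [-2, 2, -1, 0], [0, -1, 2, 0], [-1, 0, 0, 2]].
The roots have two lengths (squared-length ratio 2:1); the short ones are alpha_{1,4}. The associated Dynkin diagram is a chain of 4 nodes with a double edge between the middle two (F_4), so the type is F_4.

F_4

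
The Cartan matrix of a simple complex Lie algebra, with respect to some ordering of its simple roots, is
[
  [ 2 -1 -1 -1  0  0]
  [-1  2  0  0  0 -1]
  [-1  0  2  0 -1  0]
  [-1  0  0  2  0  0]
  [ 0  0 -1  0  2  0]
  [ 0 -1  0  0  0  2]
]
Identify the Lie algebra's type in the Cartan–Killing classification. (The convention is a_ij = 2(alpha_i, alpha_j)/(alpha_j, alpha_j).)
type E_6

The matrix has rank 6 with 2's on the diagonal. Reading the off-diagonal entries as Dynkin edges (a single edge where a_ij = a_ji = -1; a double or triple edge where a_ij * a_ji = 2 or 3), the diagram is a chain of 5 nodes with one extra node attached to the third node from one end (E_6). One simple-root ordering that puts it in standard form is (alpha_5, alpha_4, alpha_3, alpha_1, alpha_2, alpha_6). So the algebra is type E_6.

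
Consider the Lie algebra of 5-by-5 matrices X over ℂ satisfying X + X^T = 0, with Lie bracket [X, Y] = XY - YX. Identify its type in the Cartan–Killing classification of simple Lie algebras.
B2

This is so(5) with 5 odd, which has dimension 5(5-1)/2 = 10 and rank (5-1)/2 = 2. In the classification of classical Lie algebras, the orthogonal algebra so(2n+1) in an odd number of variables has type B_n; here n = 2, so the Dynkin diagram is a chain of 2 nodes with a double edge at one end; the terminal node there is the unique short simple root (B_2). Hence the type is B_2.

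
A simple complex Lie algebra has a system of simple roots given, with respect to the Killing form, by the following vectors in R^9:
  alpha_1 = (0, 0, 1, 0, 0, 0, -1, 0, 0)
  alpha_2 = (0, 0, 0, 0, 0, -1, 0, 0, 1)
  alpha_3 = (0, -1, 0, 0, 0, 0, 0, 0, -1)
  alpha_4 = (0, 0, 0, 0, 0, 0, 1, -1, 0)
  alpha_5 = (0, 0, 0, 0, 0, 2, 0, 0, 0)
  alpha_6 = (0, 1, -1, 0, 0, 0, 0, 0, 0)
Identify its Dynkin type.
C_6 (sp(12))

Compute the Cartan integers a_ij = 2(alpha_i, alpha_j)/(alpha_j, alpha_j); the resulting 6x6 Cartan matrix is
[[2, 0, 0, -1, 0, -1], [0, 2, -1, 0, -1, 0], [0, -1, 2, 0, 0, -1], [-1, 0, 0, 2, 0, 0], [0, -2, 0, 0, 2, 0], [-1, 0, -1, 0, 0, 2]].
The roots have two lengths (squared-length ratio 2:1); the short ones are alpha_{1,2,3,4,6}. The associated Dynkin diagram is a chain of 6 nodes with a double edge at one end; the terminal node there is the unique long simple root (C_6), so the type is C_6 (the algebra sp(12)).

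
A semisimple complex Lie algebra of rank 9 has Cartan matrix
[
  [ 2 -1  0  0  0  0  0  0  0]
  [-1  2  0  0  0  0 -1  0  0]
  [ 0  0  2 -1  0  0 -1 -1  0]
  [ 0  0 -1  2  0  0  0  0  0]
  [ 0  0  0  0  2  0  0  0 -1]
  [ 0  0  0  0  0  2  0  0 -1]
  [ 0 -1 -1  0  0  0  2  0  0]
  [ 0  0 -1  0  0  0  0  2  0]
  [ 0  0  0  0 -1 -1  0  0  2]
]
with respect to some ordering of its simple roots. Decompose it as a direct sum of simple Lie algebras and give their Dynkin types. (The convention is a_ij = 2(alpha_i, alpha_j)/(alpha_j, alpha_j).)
The diagram associated to this matrix has two connected components: the simple roots {alpha_5, alpha_6, alpha_9} form a chain of 3 nodes with single edges (A_3), and {alpha_1, alpha_2, alpha_3, alpha_4, alpha_7, alpha_8} form a chain of 4 nodes with a fork of two nodes at one end (D_6). A semisimple Lie algebra decomposes uniquely as the direct sum of simple ideals, one per connected component of its Dynkin diagram, so g ≅ A_3 ⊕ D_6 (dimension 15 + 66 = 81).

type A_3 ⊕ type D_6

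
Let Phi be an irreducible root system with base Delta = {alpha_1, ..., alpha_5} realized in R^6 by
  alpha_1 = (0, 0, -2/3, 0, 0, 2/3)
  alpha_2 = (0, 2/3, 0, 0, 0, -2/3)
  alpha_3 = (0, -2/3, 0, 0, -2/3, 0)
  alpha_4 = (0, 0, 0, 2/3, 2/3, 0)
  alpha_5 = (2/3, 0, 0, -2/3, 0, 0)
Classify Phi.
Compute the Cartan integers a_ij = 2(alpha_i, alpha_j)/(alpha_j, alpha_j); the resulting 5x5 Cartan matrix is
[[2, -1, 0, 0, 0], [-1, 2, -1, 0, 0], [0, -1, 2, -1, 0], [0, 0, -1, 2, -1], [0, 0, 0, -1, 2]].
All simple roots have the same length, so the diagram is simply laced. The associated Dynkin diagram is a chain of 5 nodes with single edges (A_5), so the type is A_5 (the algebra sl(6)).

A5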